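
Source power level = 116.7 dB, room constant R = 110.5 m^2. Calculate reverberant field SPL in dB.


Given values:
  Lw = 116.7 dB, R = 110.5 m^2
Formula: SPL = Lw + 10 * log10(4 / R)
Compute 4 / R = 4 / 110.5 = 0.036199
Compute 10 * log10(0.036199) = -14.413
SPL = 116.7 + (-14.413) = 102.29

102.29 dB


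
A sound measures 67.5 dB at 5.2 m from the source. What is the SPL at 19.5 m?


Given values:
  SPL1 = 67.5 dB, r1 = 5.2 m, r2 = 19.5 m
Formula: SPL2 = SPL1 - 20 * log10(r2 / r1)
Compute ratio: r2 / r1 = 19.5 / 5.2 = 3.75
Compute log10: log10(3.75) = 0.574031
Compute drop: 20 * 0.574031 = 11.4806
SPL2 = 67.5 - 11.4806 = 56.02

56.02 dB


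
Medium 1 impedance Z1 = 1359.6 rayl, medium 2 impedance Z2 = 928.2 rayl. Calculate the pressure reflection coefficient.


Given values:
  Z1 = 1359.6 rayl, Z2 = 928.2 rayl
Formula: R = (Z2 - Z1) / (Z2 + Z1)
Numerator: Z2 - Z1 = 928.2 - 1359.6 = -431.4
Denominator: Z2 + Z1 = 928.2 + 1359.6 = 2287.8
R = -431.4 / 2287.8 = -0.1886

-0.1886


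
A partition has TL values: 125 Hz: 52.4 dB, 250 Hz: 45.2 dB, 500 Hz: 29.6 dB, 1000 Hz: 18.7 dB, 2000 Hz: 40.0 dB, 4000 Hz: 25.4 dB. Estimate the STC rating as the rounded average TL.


Given TL values at each frequency:
  125 Hz: 52.4 dB
  250 Hz: 45.2 dB
  500 Hz: 29.6 dB
  1000 Hz: 18.7 dB
  2000 Hz: 40.0 dB
  4000 Hz: 25.4 dB
Formula: STC ~ round(average of TL values)
Sum = 52.4 + 45.2 + 29.6 + 18.7 + 40.0 + 25.4 = 211.3
Average = 211.3 / 6 = 35.22
Rounded: 35

35


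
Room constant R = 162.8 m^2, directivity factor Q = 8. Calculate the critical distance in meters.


Given values:
  R = 162.8 m^2, Q = 8
Formula: d_c = 0.141 * sqrt(Q * R)
Compute Q * R = 8 * 162.8 = 1302.4
Compute sqrt(1302.4) = 36.0888
d_c = 0.141 * 36.0888 = 5.089

5.089 m


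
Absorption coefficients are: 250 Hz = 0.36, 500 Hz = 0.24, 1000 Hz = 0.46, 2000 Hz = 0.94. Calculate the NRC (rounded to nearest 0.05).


Given values:
  a_250 = 0.36, a_500 = 0.24
  a_1000 = 0.46, a_2000 = 0.94
Formula: NRC = (a250 + a500 + a1000 + a2000) / 4
Sum = 0.36 + 0.24 + 0.46 + 0.94 = 2.0
NRC = 2.0 / 4 = 0.5
Rounded to nearest 0.05: 0.5

0.5


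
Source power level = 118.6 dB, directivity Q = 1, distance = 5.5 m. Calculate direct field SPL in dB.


Given values:
  Lw = 118.6 dB, Q = 1, r = 5.5 m
Formula: SPL = Lw + 10 * log10(Q / (4 * pi * r^2))
Compute 4 * pi * r^2 = 4 * pi * 5.5^2 = 380.1327
Compute Q / denom = 1 / 380.1327 = 0.00263066
Compute 10 * log10(0.00263066) = -25.7994
SPL = 118.6 + (-25.7994) = 92.8

92.8 dB


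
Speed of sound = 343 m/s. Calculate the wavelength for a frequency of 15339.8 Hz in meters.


Given values:
  c = 343 m/s, f = 15339.8 Hz
Formula: lambda = c / f
lambda = 343 / 15339.8
lambda = 0.0224

0.0224 m


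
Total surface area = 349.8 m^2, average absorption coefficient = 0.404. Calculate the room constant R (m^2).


Given values:
  S = 349.8 m^2, alpha = 0.404
Formula: R = S * alpha / (1 - alpha)
Numerator: 349.8 * 0.404 = 141.3192
Denominator: 1 - 0.404 = 0.596
R = 141.3192 / 0.596 = 237.11

237.11 m^2


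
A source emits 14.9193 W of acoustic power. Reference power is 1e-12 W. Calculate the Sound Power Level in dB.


Given values:
  W = 14.9193 W
  W_ref = 1e-12 W
Formula: SWL = 10 * log10(W / W_ref)
Compute ratio: W / W_ref = 14919300000000
Compute log10: log10(14919300000000) = 13.173748
Multiply: SWL = 10 * 13.173748 = 131.74

131.74 dB


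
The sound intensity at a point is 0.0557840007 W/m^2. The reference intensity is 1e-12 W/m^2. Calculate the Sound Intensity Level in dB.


Given values:
  I = 0.0557840007 W/m^2
  I_ref = 1e-12 W/m^2
Formula: SIL = 10 * log10(I / I_ref)
Compute ratio: I / I_ref = 55784000700
Compute log10: log10(55784000700) = 10.74651
Multiply: SIL = 10 * 10.74651 = 107.47

107.47 dB


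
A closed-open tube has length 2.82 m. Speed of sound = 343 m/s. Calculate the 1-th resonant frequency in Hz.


Given values:
  Tube type: closed-open, L = 2.82 m, c = 343 m/s, n = 1
Formula: f_n = (2n - 1) * c / (4 * L)
Compute 2n - 1 = 2*1 - 1 = 1
Compute 4 * L = 4 * 2.82 = 11.28
f = 1 * 343 / 11.28
f = 30.41

30.41 Hz


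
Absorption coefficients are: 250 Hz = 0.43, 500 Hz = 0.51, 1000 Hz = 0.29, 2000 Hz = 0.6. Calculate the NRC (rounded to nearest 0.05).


Given values:
  a_250 = 0.43, a_500 = 0.51
  a_1000 = 0.29, a_2000 = 0.6
Formula: NRC = (a250 + a500 + a1000 + a2000) / 4
Sum = 0.43 + 0.51 + 0.29 + 0.6 = 1.83
NRC = 1.83 / 4 = 0.4575
Rounded to nearest 0.05: 0.45

0.45


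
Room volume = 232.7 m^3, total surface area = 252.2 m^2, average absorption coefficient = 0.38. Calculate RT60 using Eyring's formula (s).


Given values:
  V = 232.7 m^3, S = 252.2 m^2, alpha = 0.38
Formula: RT60 = 0.161 * V / (-S * ln(1 - alpha))
Compute ln(1 - 0.38) = ln(0.62) = -0.478036
Denominator: -252.2 * -0.478036 = 120.5607
Numerator: 0.161 * 232.7 = 37.4647
RT60 = 37.4647 / 120.5607 = 0.311

0.311 s


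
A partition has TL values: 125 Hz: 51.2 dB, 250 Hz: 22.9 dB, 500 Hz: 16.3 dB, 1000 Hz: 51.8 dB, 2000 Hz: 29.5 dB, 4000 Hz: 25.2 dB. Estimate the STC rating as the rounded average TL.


Given TL values at each frequency:
  125 Hz: 51.2 dB
  250 Hz: 22.9 dB
  500 Hz: 16.3 dB
  1000 Hz: 51.8 dB
  2000 Hz: 29.5 dB
  4000 Hz: 25.2 dB
Formula: STC ~ round(average of TL values)
Sum = 51.2 + 22.9 + 16.3 + 51.8 + 29.5 + 25.2 = 196.9
Average = 196.9 / 6 = 32.82
Rounded: 33

33


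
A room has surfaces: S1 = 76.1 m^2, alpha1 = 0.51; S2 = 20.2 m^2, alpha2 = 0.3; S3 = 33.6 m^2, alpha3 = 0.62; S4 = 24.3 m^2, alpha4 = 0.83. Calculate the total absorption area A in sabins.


Given surfaces:
  Surface 1: 76.1 * 0.51 = 38.811
  Surface 2: 20.2 * 0.3 = 6.06
  Surface 3: 33.6 * 0.62 = 20.832
  Surface 4: 24.3 * 0.83 = 20.169
Formula: A = sum(Si * alpha_i)
A = 38.811 + 6.06 + 20.832 + 20.169
A = 85.87

85.87 sabins


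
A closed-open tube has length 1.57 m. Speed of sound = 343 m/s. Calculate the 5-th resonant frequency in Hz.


Given values:
  Tube type: closed-open, L = 1.57 m, c = 343 m/s, n = 5
Formula: f_n = (2n - 1) * c / (4 * L)
Compute 2n - 1 = 2*5 - 1 = 9
Compute 4 * L = 4 * 1.57 = 6.28
f = 9 * 343 / 6.28
f = 491.56

491.56 Hz


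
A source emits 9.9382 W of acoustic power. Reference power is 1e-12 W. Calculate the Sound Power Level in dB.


Given values:
  W = 9.9382 W
  W_ref = 1e-12 W
Formula: SWL = 10 * log10(W / W_ref)
Compute ratio: W / W_ref = 9938200000000
Compute log10: log10(9938200000000) = 12.997308
Multiply: SWL = 10 * 12.997308 = 129.97

129.97 dB


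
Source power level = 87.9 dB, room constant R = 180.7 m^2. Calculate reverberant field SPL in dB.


Given values:
  Lw = 87.9 dB, R = 180.7 m^2
Formula: SPL = Lw + 10 * log10(4 / R)
Compute 4 / R = 4 / 180.7 = 0.022136
Compute 10 * log10(0.022136) = -16.549
SPL = 87.9 + (-16.549) = 71.35

71.35 dB


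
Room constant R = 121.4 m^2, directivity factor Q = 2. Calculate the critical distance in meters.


Given values:
  R = 121.4 m^2, Q = 2
Formula: d_c = 0.141 * sqrt(Q * R)
Compute Q * R = 2 * 121.4 = 242.8
Compute sqrt(242.8) = 15.582
d_c = 0.141 * 15.582 = 2.197

2.197 m


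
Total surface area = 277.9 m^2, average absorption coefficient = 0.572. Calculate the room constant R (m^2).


Given values:
  S = 277.9 m^2, alpha = 0.572
Formula: R = S * alpha / (1 - alpha)
Numerator: 277.9 * 0.572 = 158.9588
Denominator: 1 - 0.572 = 0.428
R = 158.9588 / 0.428 = 371.4

371.4 m^2


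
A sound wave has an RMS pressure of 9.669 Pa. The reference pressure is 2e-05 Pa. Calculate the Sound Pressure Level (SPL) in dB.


Given values:
  p = 9.669 Pa
  p_ref = 2e-05 Pa
Formula: SPL = 20 * log10(p / p_ref)
Compute ratio: p / p_ref = 9.669 / 2e-05 = 483450
Compute log10: log10(483450) = 5.684352
Multiply: SPL = 20 * 5.684352 = 113.69

113.69 dB


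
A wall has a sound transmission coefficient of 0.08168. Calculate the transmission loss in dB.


Given values:
  tau = 0.08168
Formula: TL = 10 * log10(1 / tau)
Compute 1 / tau = 1 / 0.08168 = 12.2429
Compute log10(12.2429) = 1.087884
TL = 10 * 1.087884 = 10.88

10.88 dB


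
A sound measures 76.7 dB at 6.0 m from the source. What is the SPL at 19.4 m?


Given values:
  SPL1 = 76.7 dB, r1 = 6.0 m, r2 = 19.4 m
Formula: SPL2 = SPL1 - 20 * log10(r2 / r1)
Compute ratio: r2 / r1 = 19.4 / 6.0 = 3.2333
Compute log10: log10(3.2333) = 0.509646
Compute drop: 20 * 0.509646 = 10.1929
SPL2 = 76.7 - 10.1929 = 66.51

66.51 dB


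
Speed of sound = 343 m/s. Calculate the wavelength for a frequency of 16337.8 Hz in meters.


Given values:
  c = 343 m/s, f = 16337.8 Hz
Formula: lambda = c / f
lambda = 343 / 16337.8
lambda = 0.021

0.021 m


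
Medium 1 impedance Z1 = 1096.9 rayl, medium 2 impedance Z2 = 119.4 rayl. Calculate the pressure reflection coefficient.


Given values:
  Z1 = 1096.9 rayl, Z2 = 119.4 rayl
Formula: R = (Z2 - Z1) / (Z2 + Z1)
Numerator: Z2 - Z1 = 119.4 - 1096.9 = -977.5
Denominator: Z2 + Z1 = 119.4 + 1096.9 = 1216.3
R = -977.5 / 1216.3 = -0.8037

-0.8037


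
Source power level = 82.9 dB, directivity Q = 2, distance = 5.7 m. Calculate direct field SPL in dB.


Given values:
  Lw = 82.9 dB, Q = 2, r = 5.7 m
Formula: SPL = Lw + 10 * log10(Q / (4 * pi * r^2))
Compute 4 * pi * r^2 = 4 * pi * 5.7^2 = 408.2814
Compute Q / denom = 2 / 408.2814 = 0.00489858
Compute 10 * log10(0.00489858) = -23.0993
SPL = 82.9 + (-23.0993) = 59.8

59.8 dB


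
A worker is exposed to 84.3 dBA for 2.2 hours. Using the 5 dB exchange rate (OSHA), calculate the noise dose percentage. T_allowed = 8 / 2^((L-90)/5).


Given values:
  L = 84.3 dBA, T = 2.2 hours
Formula: T_allowed = 8 / 2^((L - 90) / 5)
Compute exponent: (84.3 - 90) / 5 = -1.14
Compute 2^(-1.14) = 0.45376
T_allowed = 8 / 0.45376 = 17.630465 hours
Dose = (T / T_allowed) * 100
Dose = (2.2 / 17.630465) * 100 = 12.48

12.48 %


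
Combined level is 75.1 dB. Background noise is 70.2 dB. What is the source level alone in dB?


Given values:
  L_total = 75.1 dB, L_bg = 70.2 dB
Formula: L_source = 10 * log10(10^(L_total/10) - 10^(L_bg/10))
Convert to linear:
  10^(75.1/10) = 32359365.693
  10^(70.2/10) = 10471285.4805
Difference: 32359365.693 - 10471285.4805 = 21888080.2125
L_source = 10 * log10(21888080.2125) = 73.4

73.4 dB


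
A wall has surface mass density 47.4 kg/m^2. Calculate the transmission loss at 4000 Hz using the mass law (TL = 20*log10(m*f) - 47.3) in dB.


Given values:
  m = 47.4 kg/m^2, f = 4000 Hz
Formula: TL = 20 * log10(m * f) - 47.3
Compute m * f = 47.4 * 4000 = 189600.0
Compute log10(189600.0) = 5.277838
Compute 20 * 5.277838 = 105.5568
TL = 105.5568 - 47.3 = 58.26

58.26 dB


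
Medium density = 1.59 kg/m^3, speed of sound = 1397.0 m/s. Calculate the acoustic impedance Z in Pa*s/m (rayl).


Given values:
  rho = 1.59 kg/m^3
  c = 1397.0 m/s
Formula: Z = rho * c
Z = 1.59 * 1397.0
Z = 2221.23

2221.23 rayl


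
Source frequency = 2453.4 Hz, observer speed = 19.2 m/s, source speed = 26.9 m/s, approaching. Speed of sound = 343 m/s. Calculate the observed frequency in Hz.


Given values:
  f_s = 2453.4 Hz, v_o = 19.2 m/s, v_s = 26.9 m/s
  Direction: approaching
Formula: f_o = f_s * (c + v_o) / (c - v_s)
Numerator: c + v_o = 343 + 19.2 = 362.2
Denominator: c - v_s = 343 - 26.9 = 316.1
f_o = 2453.4 * 362.2 / 316.1 = 2811.2

2811.2 Hz


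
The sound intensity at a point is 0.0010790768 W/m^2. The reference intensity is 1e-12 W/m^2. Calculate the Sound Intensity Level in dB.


Given values:
  I = 0.0010790768 W/m^2
  I_ref = 1e-12 W/m^2
Formula: SIL = 10 * log10(I / I_ref)
Compute ratio: I / I_ref = 1079076800
Compute log10: log10(1079076800) = 9.033052
Multiply: SIL = 10 * 9.033052 = 90.33

90.33 dB


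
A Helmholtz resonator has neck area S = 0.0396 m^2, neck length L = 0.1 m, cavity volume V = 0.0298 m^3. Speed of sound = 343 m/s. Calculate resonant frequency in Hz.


Given values:
  S = 0.0396 m^2, L = 0.1 m, V = 0.0298 m^3, c = 343 m/s
Formula: f = (c / (2*pi)) * sqrt(S / (V * L))
Compute V * L = 0.0298 * 0.1 = 0.00298
Compute S / (V * L) = 0.0396 / 0.00298 = 13.2886
Compute sqrt(13.2886) = 3.645353
Compute c / (2*pi) = 343 / 6.283185 = 54.590148
f = 54.590148 * 3.645353 = 199.0

199.0 Hz


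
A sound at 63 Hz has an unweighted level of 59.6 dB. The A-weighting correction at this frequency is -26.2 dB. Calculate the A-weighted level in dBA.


Given values:
  SPL = 59.6 dB
  A-weighting at 63 Hz = -26.2 dB
Formula: L_A = SPL + A_weight
L_A = 59.6 + (-26.2)
L_A = 33.4

33.4 dBA


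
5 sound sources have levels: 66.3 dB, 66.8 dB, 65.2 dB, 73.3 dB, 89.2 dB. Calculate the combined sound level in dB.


Formula: L_total = 10 * log10( sum(10^(Li/10)) )
  Source 1: 10^(66.3/10) = 4265795.188
  Source 2: 10^(66.8/10) = 4786300.9232
  Source 3: 10^(65.2/10) = 3311311.2148
  Source 4: 10^(73.3/10) = 21379620.895
  Source 5: 10^(89.2/10) = 831763771.1027
Sum of linear values = 865506799.3237
L_total = 10 * log10(865506799.3237) = 89.37

89.37 dB


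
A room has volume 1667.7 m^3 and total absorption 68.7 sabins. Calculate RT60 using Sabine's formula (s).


Given values:
  V = 1667.7 m^3
  A = 68.7 sabins
Formula: RT60 = 0.161 * V / A
Numerator: 0.161 * 1667.7 = 268.4997
RT60 = 268.4997 / 68.7 = 3.908

3.908 s


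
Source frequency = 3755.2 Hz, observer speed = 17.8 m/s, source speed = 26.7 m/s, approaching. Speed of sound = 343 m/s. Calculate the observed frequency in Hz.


Given values:
  f_s = 3755.2 Hz, v_o = 17.8 m/s, v_s = 26.7 m/s
  Direction: approaching
Formula: f_o = f_s * (c + v_o) / (c - v_s)
Numerator: c + v_o = 343 + 17.8 = 360.8
Denominator: c - v_s = 343 - 26.7 = 316.3
f_o = 3755.2 * 360.8 / 316.3 = 4283.52

4283.52 Hz


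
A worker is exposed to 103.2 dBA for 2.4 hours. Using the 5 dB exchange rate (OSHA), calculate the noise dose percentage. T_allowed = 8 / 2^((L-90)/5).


Given values:
  L = 103.2 dBA, T = 2.4 hours
Formula: T_allowed = 8 / 2^((L - 90) / 5)
Compute exponent: (103.2 - 90) / 5 = 2.64
Compute 2^(2.64) = 6.233317
T_allowed = 8 / 6.233317 = 1.283426 hours
Dose = (T / T_allowed) * 100
Dose = (2.4 / 1.283426) * 100 = 187.0

187.0 %


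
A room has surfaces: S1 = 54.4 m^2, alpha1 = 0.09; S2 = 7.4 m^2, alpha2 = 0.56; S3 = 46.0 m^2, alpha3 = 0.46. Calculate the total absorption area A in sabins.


Given surfaces:
  Surface 1: 54.4 * 0.09 = 4.896
  Surface 2: 7.4 * 0.56 = 4.144
  Surface 3: 46.0 * 0.46 = 21.16
Formula: A = sum(Si * alpha_i)
A = 4.896 + 4.144 + 21.16
A = 30.2

30.2 sabins


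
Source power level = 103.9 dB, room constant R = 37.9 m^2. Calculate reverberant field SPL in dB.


Given values:
  Lw = 103.9 dB, R = 37.9 m^2
Formula: SPL = Lw + 10 * log10(4 / R)
Compute 4 / R = 4 / 37.9 = 0.105541
Compute 10 * log10(0.105541) = -9.7658
SPL = 103.9 + (-9.7658) = 94.13

94.13 dB


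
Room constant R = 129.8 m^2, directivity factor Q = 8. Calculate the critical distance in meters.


Given values:
  R = 129.8 m^2, Q = 8
Formula: d_c = 0.141 * sqrt(Q * R)
Compute Q * R = 8 * 129.8 = 1038.4
Compute sqrt(1038.4) = 32.2242
d_c = 0.141 * 32.2242 = 4.544

4.544 m


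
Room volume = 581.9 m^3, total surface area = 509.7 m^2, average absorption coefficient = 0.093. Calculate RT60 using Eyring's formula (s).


Given values:
  V = 581.9 m^3, S = 509.7 m^2, alpha = 0.093
Formula: RT60 = 0.161 * V / (-S * ln(1 - alpha))
Compute ln(1 - 0.093) = ln(0.907) = -0.097613
Denominator: -509.7 * -0.097613 = 49.7533
Numerator: 0.161 * 581.9 = 93.6859
RT60 = 93.6859 / 49.7533 = 1.883

1.883 s


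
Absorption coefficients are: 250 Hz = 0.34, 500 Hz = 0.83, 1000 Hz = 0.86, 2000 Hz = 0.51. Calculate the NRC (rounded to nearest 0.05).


Given values:
  a_250 = 0.34, a_500 = 0.83
  a_1000 = 0.86, a_2000 = 0.51
Formula: NRC = (a250 + a500 + a1000 + a2000) / 4
Sum = 0.34 + 0.83 + 0.86 + 0.51 = 2.54
NRC = 2.54 / 4 = 0.635
Rounded to nearest 0.05: 0.65

0.65


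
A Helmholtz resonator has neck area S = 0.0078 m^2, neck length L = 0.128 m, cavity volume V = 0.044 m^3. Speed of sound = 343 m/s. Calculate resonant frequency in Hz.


Given values:
  S = 0.0078 m^2, L = 0.128 m, V = 0.044 m^3, c = 343 m/s
Formula: f = (c / (2*pi)) * sqrt(S / (V * L))
Compute V * L = 0.044 * 0.128 = 0.005632
Compute S / (V * L) = 0.0078 / 0.005632 = 1.3849
Compute sqrt(1.3849) = 1.176818
Compute c / (2*pi) = 343 / 6.283185 = 54.590148
f = 54.590148 * 1.176818 = 64.24

64.24 Hz


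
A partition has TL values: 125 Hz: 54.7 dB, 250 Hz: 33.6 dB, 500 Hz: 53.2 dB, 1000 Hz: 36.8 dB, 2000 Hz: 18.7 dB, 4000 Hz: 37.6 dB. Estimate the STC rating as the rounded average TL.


Given TL values at each frequency:
  125 Hz: 54.7 dB
  250 Hz: 33.6 dB
  500 Hz: 53.2 dB
  1000 Hz: 36.8 dB
  2000 Hz: 18.7 dB
  4000 Hz: 37.6 dB
Formula: STC ~ round(average of TL values)
Sum = 54.7 + 33.6 + 53.2 + 36.8 + 18.7 + 37.6 = 234.6
Average = 234.6 / 6 = 39.1
Rounded: 39

39


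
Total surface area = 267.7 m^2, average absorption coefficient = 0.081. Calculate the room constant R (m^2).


Given values:
  S = 267.7 m^2, alpha = 0.081
Formula: R = S * alpha / (1 - alpha)
Numerator: 267.7 * 0.081 = 21.6837
Denominator: 1 - 0.081 = 0.919
R = 21.6837 / 0.919 = 23.59

23.59 m^2


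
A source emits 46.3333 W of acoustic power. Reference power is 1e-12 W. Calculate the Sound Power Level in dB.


Given values:
  W = 46.3333 W
  W_ref = 1e-12 W
Formula: SWL = 10 * log10(W / W_ref)
Compute ratio: W / W_ref = 46333300000000
Compute log10: log10(46333300000000) = 13.665893
Multiply: SWL = 10 * 13.665893 = 136.66

136.66 dB


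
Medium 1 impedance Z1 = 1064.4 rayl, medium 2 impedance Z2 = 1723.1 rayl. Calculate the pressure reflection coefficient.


Given values:
  Z1 = 1064.4 rayl, Z2 = 1723.1 rayl
Formula: R = (Z2 - Z1) / (Z2 + Z1)
Numerator: Z2 - Z1 = 1723.1 - 1064.4 = 658.7
Denominator: Z2 + Z1 = 1723.1 + 1064.4 = 2787.5
R = 658.7 / 2787.5 = 0.2363

0.2363


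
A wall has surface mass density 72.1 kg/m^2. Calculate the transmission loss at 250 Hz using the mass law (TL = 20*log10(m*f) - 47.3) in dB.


Given values:
  m = 72.1 kg/m^2, f = 250 Hz
Formula: TL = 20 * log10(m * f) - 47.3
Compute m * f = 72.1 * 250 = 18025.0
Compute log10(18025.0) = 4.255875
Compute 20 * 4.255875 = 85.1175
TL = 85.1175 - 47.3 = 37.82

37.82 dB


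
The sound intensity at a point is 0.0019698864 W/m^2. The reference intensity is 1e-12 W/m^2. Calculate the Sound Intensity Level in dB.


Given values:
  I = 0.0019698864 W/m^2
  I_ref = 1e-12 W/m^2
Formula: SIL = 10 * log10(I / I_ref)
Compute ratio: I / I_ref = 1969886400
Compute log10: log10(1969886400) = 9.294441
Multiply: SIL = 10 * 9.294441 = 92.94

92.94 dB


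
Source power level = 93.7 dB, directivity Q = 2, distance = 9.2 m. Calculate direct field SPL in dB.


Given values:
  Lw = 93.7 dB, Q = 2, r = 9.2 m
Formula: SPL = Lw + 10 * log10(Q / (4 * pi * r^2))
Compute 4 * pi * r^2 = 4 * pi * 9.2^2 = 1063.6176
Compute Q / denom = 2 / 1063.6176 = 0.00188038
Compute 10 * log10(0.00188038) = -27.2575
SPL = 93.7 + (-27.2575) = 66.44

66.44 dB


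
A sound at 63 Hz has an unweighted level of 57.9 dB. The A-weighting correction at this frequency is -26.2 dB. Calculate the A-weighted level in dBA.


Given values:
  SPL = 57.9 dB
  A-weighting at 63 Hz = -26.2 dB
Formula: L_A = SPL + A_weight
L_A = 57.9 + (-26.2)
L_A = 31.7

31.7 dBA


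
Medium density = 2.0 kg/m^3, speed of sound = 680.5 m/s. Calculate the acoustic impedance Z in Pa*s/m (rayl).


Given values:
  rho = 2.0 kg/m^3
  c = 680.5 m/s
Formula: Z = rho * c
Z = 2.0 * 680.5
Z = 1361.0

1361.0 rayl


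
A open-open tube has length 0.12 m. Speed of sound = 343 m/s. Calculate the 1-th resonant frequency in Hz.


Given values:
  Tube type: open-open, L = 0.12 m, c = 343 m/s, n = 1
Formula: f_n = n * c / (2 * L)
Compute 2 * L = 2 * 0.12 = 0.24
f = 1 * 343 / 0.24
f = 1429.17

1429.17 Hz


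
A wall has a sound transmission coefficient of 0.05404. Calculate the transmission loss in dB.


Given values:
  tau = 0.05404
Formula: TL = 10 * log10(1 / tau)
Compute 1 / tau = 1 / 0.05404 = 18.5048
Compute log10(18.5048) = 1.267284
TL = 10 * 1.267284 = 12.67

12.67 dB


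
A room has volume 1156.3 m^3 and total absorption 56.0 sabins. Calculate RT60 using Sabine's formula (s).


Given values:
  V = 1156.3 m^3
  A = 56.0 sabins
Formula: RT60 = 0.161 * V / A
Numerator: 0.161 * 1156.3 = 186.1643
RT60 = 186.1643 / 56.0 = 3.324

3.324 s


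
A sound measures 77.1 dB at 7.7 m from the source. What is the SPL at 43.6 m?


Given values:
  SPL1 = 77.1 dB, r1 = 7.7 m, r2 = 43.6 m
Formula: SPL2 = SPL1 - 20 * log10(r2 / r1)
Compute ratio: r2 / r1 = 43.6 / 7.7 = 5.6623
Compute log10: log10(5.6623) = 0.752993
Compute drop: 20 * 0.752993 = 15.0599
SPL2 = 77.1 - 15.0599 = 62.04

62.04 dB


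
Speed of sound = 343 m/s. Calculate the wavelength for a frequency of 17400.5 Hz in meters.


Given values:
  c = 343 m/s, f = 17400.5 Hz
Formula: lambda = c / f
lambda = 343 / 17400.5
lambda = 0.0197

0.0197 m


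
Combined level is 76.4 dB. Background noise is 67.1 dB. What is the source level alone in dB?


Given values:
  L_total = 76.4 dB, L_bg = 67.1 dB
Formula: L_source = 10 * log10(10^(L_total/10) - 10^(L_bg/10))
Convert to linear:
  10^(76.4/10) = 43651583.224
  10^(67.1/10) = 5128613.8399
Difference: 43651583.224 - 5128613.8399 = 38522969.3841
L_source = 10 * log10(38522969.3841) = 75.86

75.86 dB


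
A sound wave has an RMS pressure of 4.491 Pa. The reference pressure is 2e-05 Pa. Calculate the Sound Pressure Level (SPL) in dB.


Given values:
  p = 4.491 Pa
  p_ref = 2e-05 Pa
Formula: SPL = 20 * log10(p / p_ref)
Compute ratio: p / p_ref = 4.491 / 2e-05 = 224550
Compute log10: log10(224550) = 5.351313
Multiply: SPL = 20 * 5.351313 = 107.03

107.03 dB


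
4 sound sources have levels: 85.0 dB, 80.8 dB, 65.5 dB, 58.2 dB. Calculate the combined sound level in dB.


Formula: L_total = 10 * log10( sum(10^(Li/10)) )
  Source 1: 10^(85.0/10) = 316227766.0168
  Source 2: 10^(80.8/10) = 120226443.4617
  Source 3: 10^(65.5/10) = 3548133.8923
  Source 4: 10^(58.2/10) = 660693.448
Sum of linear values = 440663036.8188
L_total = 10 * log10(440663036.8188) = 86.44

86.44 dB


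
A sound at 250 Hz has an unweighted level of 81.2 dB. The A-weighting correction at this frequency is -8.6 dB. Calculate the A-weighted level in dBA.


Given values:
  SPL = 81.2 dB
  A-weighting at 250 Hz = -8.6 dB
Formula: L_A = SPL + A_weight
L_A = 81.2 + (-8.6)
L_A = 72.6

72.6 dBA


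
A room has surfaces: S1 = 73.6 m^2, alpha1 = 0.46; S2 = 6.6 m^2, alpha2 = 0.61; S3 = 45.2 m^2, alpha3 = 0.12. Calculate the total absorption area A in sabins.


Given surfaces:
  Surface 1: 73.6 * 0.46 = 33.856
  Surface 2: 6.6 * 0.61 = 4.026
  Surface 3: 45.2 * 0.12 = 5.424
Formula: A = sum(Si * alpha_i)
A = 33.856 + 4.026 + 5.424
A = 43.31

43.31 sabins


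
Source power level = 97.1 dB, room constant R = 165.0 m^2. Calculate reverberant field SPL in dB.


Given values:
  Lw = 97.1 dB, R = 165.0 m^2
Formula: SPL = Lw + 10 * log10(4 / R)
Compute 4 / R = 4 / 165.0 = 0.024242
Compute 10 * log10(0.024242) = -16.1543
SPL = 97.1 + (-16.1543) = 80.95

80.95 dB


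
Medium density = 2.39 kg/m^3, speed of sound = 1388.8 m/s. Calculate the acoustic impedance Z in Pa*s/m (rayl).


Given values:
  rho = 2.39 kg/m^3
  c = 1388.8 m/s
Formula: Z = rho * c
Z = 2.39 * 1388.8
Z = 3319.23

3319.23 rayl


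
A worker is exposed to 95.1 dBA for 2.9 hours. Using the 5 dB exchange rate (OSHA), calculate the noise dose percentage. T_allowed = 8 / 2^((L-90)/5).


Given values:
  L = 95.1 dBA, T = 2.9 hours
Formula: T_allowed = 8 / 2^((L - 90) / 5)
Compute exponent: (95.1 - 90) / 5 = 1.02
Compute 2^(1.02) = 2.027919
T_allowed = 8 / 2.027919 = 3.944931 hours
Dose = (T / T_allowed) * 100
Dose = (2.9 / 3.944931) * 100 = 73.51

73.51 %


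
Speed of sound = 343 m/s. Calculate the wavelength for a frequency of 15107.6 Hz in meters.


Given values:
  c = 343 m/s, f = 15107.6 Hz
Formula: lambda = c / f
lambda = 343 / 15107.6
lambda = 0.0227

0.0227 m


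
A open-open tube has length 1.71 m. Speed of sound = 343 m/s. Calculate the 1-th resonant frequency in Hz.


Given values:
  Tube type: open-open, L = 1.71 m, c = 343 m/s, n = 1
Formula: f_n = n * c / (2 * L)
Compute 2 * L = 2 * 1.71 = 3.42
f = 1 * 343 / 3.42
f = 100.29

100.29 Hz


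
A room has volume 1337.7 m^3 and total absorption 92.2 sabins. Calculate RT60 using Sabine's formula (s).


Given values:
  V = 1337.7 m^3
  A = 92.2 sabins
Formula: RT60 = 0.161 * V / A
Numerator: 0.161 * 1337.7 = 215.3697
RT60 = 215.3697 / 92.2 = 2.336

2.336 s


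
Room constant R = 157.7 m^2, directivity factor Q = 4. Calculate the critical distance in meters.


Given values:
  R = 157.7 m^2, Q = 4
Formula: d_c = 0.141 * sqrt(Q * R)
Compute Q * R = 4 * 157.7 = 630.8
Compute sqrt(630.8) = 25.1157
d_c = 0.141 * 25.1157 = 3.541

3.541 m


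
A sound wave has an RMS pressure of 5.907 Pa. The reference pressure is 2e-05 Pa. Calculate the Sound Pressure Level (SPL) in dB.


Given values:
  p = 5.907 Pa
  p_ref = 2e-05 Pa
Formula: SPL = 20 * log10(p / p_ref)
Compute ratio: p / p_ref = 5.907 / 2e-05 = 295350
Compute log10: log10(295350) = 5.470337
Multiply: SPL = 20 * 5.470337 = 109.41

109.41 dB


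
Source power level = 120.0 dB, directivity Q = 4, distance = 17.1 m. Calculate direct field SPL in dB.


Given values:
  Lw = 120.0 dB, Q = 4, r = 17.1 m
Formula: SPL = Lw + 10 * log10(Q / (4 * pi * r^2))
Compute 4 * pi * r^2 = 4 * pi * 17.1^2 = 3674.5324
Compute Q / denom = 4 / 3674.5324 = 0.00108857
Compute 10 * log10(0.00108857) = -29.6314
SPL = 120.0 + (-29.6314) = 90.37

90.37 dB


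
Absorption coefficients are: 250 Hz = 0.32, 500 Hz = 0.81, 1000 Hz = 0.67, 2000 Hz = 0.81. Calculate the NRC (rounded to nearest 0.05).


Given values:
  a_250 = 0.32, a_500 = 0.81
  a_1000 = 0.67, a_2000 = 0.81
Formula: NRC = (a250 + a500 + a1000 + a2000) / 4
Sum = 0.32 + 0.81 + 0.67 + 0.81 = 2.61
NRC = 2.61 / 4 = 0.6525
Rounded to nearest 0.05: 0.65

0.65


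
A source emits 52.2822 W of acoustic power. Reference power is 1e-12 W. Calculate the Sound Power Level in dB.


Given values:
  W = 52.2822 W
  W_ref = 1e-12 W
Formula: SWL = 10 * log10(W / W_ref)
Compute ratio: W / W_ref = 52282200000000
Compute log10: log10(52282200000000) = 13.718354
Multiply: SWL = 10 * 13.718354 = 137.18

137.18 dB


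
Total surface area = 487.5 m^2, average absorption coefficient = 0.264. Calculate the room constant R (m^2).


Given values:
  S = 487.5 m^2, alpha = 0.264
Formula: R = S * alpha / (1 - alpha)
Numerator: 487.5 * 0.264 = 128.7
Denominator: 1 - 0.264 = 0.736
R = 128.7 / 0.736 = 174.86

174.86 m^2


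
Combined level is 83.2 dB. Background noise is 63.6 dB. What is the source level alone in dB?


Given values:
  L_total = 83.2 dB, L_bg = 63.6 dB
Formula: L_source = 10 * log10(10^(L_total/10) - 10^(L_bg/10))
Convert to linear:
  10^(83.2/10) = 208929613.0854
  10^(63.6/10) = 2290867.6528
Difference: 208929613.0854 - 2290867.6528 = 206638745.4326
L_source = 10 * log10(206638745.4326) = 83.15

83.15 dB


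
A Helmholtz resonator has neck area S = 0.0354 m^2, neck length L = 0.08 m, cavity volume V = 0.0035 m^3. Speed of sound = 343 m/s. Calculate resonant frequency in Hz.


Given values:
  S = 0.0354 m^2, L = 0.08 m, V = 0.0035 m^3, c = 343 m/s
Formula: f = (c / (2*pi)) * sqrt(S / (V * L))
Compute V * L = 0.0035 * 0.08 = 0.00028
Compute S / (V * L) = 0.0354 / 0.00028 = 126.4286
Compute sqrt(126.4286) = 11.244047
Compute c / (2*pi) = 343 / 6.283185 = 54.590148
f = 54.590148 * 11.244047 = 613.81

613.81 Hz


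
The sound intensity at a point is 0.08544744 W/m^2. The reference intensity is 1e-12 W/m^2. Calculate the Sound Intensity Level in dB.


Given values:
  I = 0.08544744 W/m^2
  I_ref = 1e-12 W/m^2
Formula: SIL = 10 * log10(I / I_ref)
Compute ratio: I / I_ref = 85447440000
Compute log10: log10(85447440000) = 10.931699
Multiply: SIL = 10 * 10.931699 = 109.32

109.32 dB


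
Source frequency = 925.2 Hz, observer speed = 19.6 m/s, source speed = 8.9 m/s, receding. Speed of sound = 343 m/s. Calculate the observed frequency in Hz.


Given values:
  f_s = 925.2 Hz, v_o = 19.6 m/s, v_s = 8.9 m/s
  Direction: receding
Formula: f_o = f_s * (c - v_o) / (c + v_s)
Numerator: c - v_o = 343 - 19.6 = 323.4
Denominator: c + v_s = 343 + 8.9 = 351.9
f_o = 925.2 * 323.4 / 351.9 = 850.27

850.27 Hz


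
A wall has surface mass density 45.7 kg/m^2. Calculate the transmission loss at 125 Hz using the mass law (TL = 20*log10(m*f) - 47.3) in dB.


Given values:
  m = 45.7 kg/m^2, f = 125 Hz
Formula: TL = 20 * log10(m * f) - 47.3
Compute m * f = 45.7 * 125 = 5712.5
Compute log10(5712.5) = 3.756826
Compute 20 * 3.756826 = 75.1365
TL = 75.1365 - 47.3 = 27.84

27.84 dB


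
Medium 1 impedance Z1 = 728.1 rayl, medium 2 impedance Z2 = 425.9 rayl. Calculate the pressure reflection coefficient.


Given values:
  Z1 = 728.1 rayl, Z2 = 425.9 rayl
Formula: R = (Z2 - Z1) / (Z2 + Z1)
Numerator: Z2 - Z1 = 425.9 - 728.1 = -302.2
Denominator: Z2 + Z1 = 425.9 + 728.1 = 1154.0
R = -302.2 / 1154.0 = -0.2619

-0.2619


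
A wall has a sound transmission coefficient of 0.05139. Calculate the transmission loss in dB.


Given values:
  tau = 0.05139
Formula: TL = 10 * log10(1 / tau)
Compute 1 / tau = 1 / 0.05139 = 19.459
Compute log10(19.459) = 1.289121
TL = 10 * 1.289121 = 12.89

12.89 dB


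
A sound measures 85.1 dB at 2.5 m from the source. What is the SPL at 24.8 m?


Given values:
  SPL1 = 85.1 dB, r1 = 2.5 m, r2 = 24.8 m
Formula: SPL2 = SPL1 - 20 * log10(r2 / r1)
Compute ratio: r2 / r1 = 24.8 / 2.5 = 9.92
Compute log10: log10(9.92) = 0.996512
Compute drop: 20 * 0.996512 = 19.9302
SPL2 = 85.1 - 19.9302 = 65.17

65.17 dB


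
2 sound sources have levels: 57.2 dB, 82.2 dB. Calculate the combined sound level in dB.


Formula: L_total = 10 * log10( sum(10^(Li/10)) )
  Source 1: 10^(57.2/10) = 524807.4602
  Source 2: 10^(82.2/10) = 165958690.7438
Sum of linear values = 166483498.204
L_total = 10 * log10(166483498.204) = 82.21

82.21 dB


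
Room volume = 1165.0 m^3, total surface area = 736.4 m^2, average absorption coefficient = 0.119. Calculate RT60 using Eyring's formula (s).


Given values:
  V = 1165.0 m^3, S = 736.4 m^2, alpha = 0.119
Formula: RT60 = 0.161 * V / (-S * ln(1 - alpha))
Compute ln(1 - 0.119) = ln(0.881) = -0.126698
Denominator: -736.4 * -0.126698 = 93.3004
Numerator: 0.161 * 1165.0 = 187.565
RT60 = 187.565 / 93.3004 = 2.01

2.01 s


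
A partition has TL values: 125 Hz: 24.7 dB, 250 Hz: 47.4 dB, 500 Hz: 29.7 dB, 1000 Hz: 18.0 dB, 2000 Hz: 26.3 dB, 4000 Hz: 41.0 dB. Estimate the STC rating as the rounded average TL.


Given TL values at each frequency:
  125 Hz: 24.7 dB
  250 Hz: 47.4 dB
  500 Hz: 29.7 dB
  1000 Hz: 18.0 dB
  2000 Hz: 26.3 dB
  4000 Hz: 41.0 dB
Formula: STC ~ round(average of TL values)
Sum = 24.7 + 47.4 + 29.7 + 18.0 + 26.3 + 41.0 = 187.1
Average = 187.1 / 6 = 31.18
Rounded: 31

31


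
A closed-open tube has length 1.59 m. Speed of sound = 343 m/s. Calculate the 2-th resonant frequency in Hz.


Given values:
  Tube type: closed-open, L = 1.59 m, c = 343 m/s, n = 2
Formula: f_n = (2n - 1) * c / (4 * L)
Compute 2n - 1 = 2*2 - 1 = 3
Compute 4 * L = 4 * 1.59 = 6.36
f = 3 * 343 / 6.36
f = 161.79

161.79 Hz


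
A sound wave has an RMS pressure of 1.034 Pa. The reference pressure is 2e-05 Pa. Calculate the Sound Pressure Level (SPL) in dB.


Given values:
  p = 1.034 Pa
  p_ref = 2e-05 Pa
Formula: SPL = 20 * log10(p / p_ref)
Compute ratio: p / p_ref = 1.034 / 2e-05 = 51700
Compute log10: log10(51700) = 4.713491
Multiply: SPL = 20 * 4.713491 = 94.27

94.27 dB


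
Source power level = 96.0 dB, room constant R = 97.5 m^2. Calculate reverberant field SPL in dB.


Given values:
  Lw = 96.0 dB, R = 97.5 m^2
Formula: SPL = Lw + 10 * log10(4 / R)
Compute 4 / R = 4 / 97.5 = 0.041026
Compute 10 * log10(0.041026) = -13.8694
SPL = 96.0 + (-13.8694) = 82.13

82.13 dB


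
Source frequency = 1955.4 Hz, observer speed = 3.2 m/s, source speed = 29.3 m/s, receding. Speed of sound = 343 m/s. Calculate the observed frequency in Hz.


Given values:
  f_s = 1955.4 Hz, v_o = 3.2 m/s, v_s = 29.3 m/s
  Direction: receding
Formula: f_o = f_s * (c - v_o) / (c + v_s)
Numerator: c - v_o = 343 - 3.2 = 339.8
Denominator: c + v_s = 343 + 29.3 = 372.3
f_o = 1955.4 * 339.8 / 372.3 = 1784.7

1784.7 Hz


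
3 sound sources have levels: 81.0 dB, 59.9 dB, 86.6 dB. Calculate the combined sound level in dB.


Formula: L_total = 10 * log10( sum(10^(Li/10)) )
  Source 1: 10^(81.0/10) = 125892541.1794
  Source 2: 10^(59.9/10) = 977237.221
  Source 3: 10^(86.6/10) = 457088189.6149
Sum of linear values = 583957968.0153
L_total = 10 * log10(583957968.0153) = 87.66

87.66 dB


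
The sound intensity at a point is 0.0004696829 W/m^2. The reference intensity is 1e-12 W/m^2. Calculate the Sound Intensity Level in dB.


Given values:
  I = 0.0004696829 W/m^2
  I_ref = 1e-12 W/m^2
Formula: SIL = 10 * log10(I / I_ref)
Compute ratio: I / I_ref = 469682900
Compute log10: log10(469682900) = 8.671805
Multiply: SIL = 10 * 8.671805 = 86.72

86.72 dB


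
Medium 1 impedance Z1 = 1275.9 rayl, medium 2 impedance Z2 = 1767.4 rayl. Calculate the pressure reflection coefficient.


Given values:
  Z1 = 1275.9 rayl, Z2 = 1767.4 rayl
Formula: R = (Z2 - Z1) / (Z2 + Z1)
Numerator: Z2 - Z1 = 1767.4 - 1275.9 = 491.5
Denominator: Z2 + Z1 = 1767.4 + 1275.9 = 3043.3
R = 491.5 / 3043.3 = 0.1615

0.1615


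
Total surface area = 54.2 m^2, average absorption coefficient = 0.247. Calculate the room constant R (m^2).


Given values:
  S = 54.2 m^2, alpha = 0.247
Formula: R = S * alpha / (1 - alpha)
Numerator: 54.2 * 0.247 = 13.3874
Denominator: 1 - 0.247 = 0.753
R = 13.3874 / 0.753 = 17.78

17.78 m^2


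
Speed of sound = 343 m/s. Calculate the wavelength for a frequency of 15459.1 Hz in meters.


Given values:
  c = 343 m/s, f = 15459.1 Hz
Formula: lambda = c / f
lambda = 343 / 15459.1
lambda = 0.0222

0.0222 m


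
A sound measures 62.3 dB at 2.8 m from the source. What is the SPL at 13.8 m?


Given values:
  SPL1 = 62.3 dB, r1 = 2.8 m, r2 = 13.8 m
Formula: SPL2 = SPL1 - 20 * log10(r2 / r1)
Compute ratio: r2 / r1 = 13.8 / 2.8 = 4.9286
Compute log10: log10(4.9286) = 0.692724
Compute drop: 20 * 0.692724 = 13.8545
SPL2 = 62.3 - 13.8545 = 48.45

48.45 dB


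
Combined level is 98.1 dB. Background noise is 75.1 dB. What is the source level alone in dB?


Given values:
  L_total = 98.1 dB, L_bg = 75.1 dB
Formula: L_source = 10 * log10(10^(L_total/10) - 10^(L_bg/10))
Convert to linear:
  10^(98.1/10) = 6456542290.3465
  10^(75.1/10) = 32359365.693
Difference: 6456542290.3465 - 32359365.693 = 6424182924.6535
L_source = 10 * log10(6424182924.6535) = 98.08

98.08 dB


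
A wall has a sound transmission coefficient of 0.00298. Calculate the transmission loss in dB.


Given values:
  tau = 0.00298
Formula: TL = 10 * log10(1 / tau)
Compute 1 / tau = 1 / 0.00298 = 335.5705
Compute log10(335.5705) = 2.525784
TL = 10 * 2.525784 = 25.26

25.26 dB


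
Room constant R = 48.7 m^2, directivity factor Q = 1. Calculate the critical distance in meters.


Given values:
  R = 48.7 m^2, Q = 1
Formula: d_c = 0.141 * sqrt(Q * R)
Compute Q * R = 1 * 48.7 = 48.7
Compute sqrt(48.7) = 6.9785
d_c = 0.141 * 6.9785 = 0.984

0.984 m


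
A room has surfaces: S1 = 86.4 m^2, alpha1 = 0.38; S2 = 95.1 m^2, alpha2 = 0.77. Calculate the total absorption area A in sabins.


Given surfaces:
  Surface 1: 86.4 * 0.38 = 32.832
  Surface 2: 95.1 * 0.77 = 73.227
Formula: A = sum(Si * alpha_i)
A = 32.832 + 73.227
A = 106.06

106.06 sabins


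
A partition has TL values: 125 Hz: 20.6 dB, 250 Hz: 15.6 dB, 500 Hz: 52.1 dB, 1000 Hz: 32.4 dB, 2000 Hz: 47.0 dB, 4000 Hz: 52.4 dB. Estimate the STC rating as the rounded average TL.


Given TL values at each frequency:
  125 Hz: 20.6 dB
  250 Hz: 15.6 dB
  500 Hz: 52.1 dB
  1000 Hz: 32.4 dB
  2000 Hz: 47.0 dB
  4000 Hz: 52.4 dB
Formula: STC ~ round(average of TL values)
Sum = 20.6 + 15.6 + 52.1 + 32.4 + 47.0 + 52.4 = 220.1
Average = 220.1 / 6 = 36.68
Rounded: 37

37


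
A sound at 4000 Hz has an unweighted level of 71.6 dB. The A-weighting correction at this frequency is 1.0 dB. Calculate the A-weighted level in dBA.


Given values:
  SPL = 71.6 dB
  A-weighting at 4000 Hz = 1.0 dB
Formula: L_A = SPL + A_weight
L_A = 71.6 + (1.0)
L_A = 72.6

72.6 dBA


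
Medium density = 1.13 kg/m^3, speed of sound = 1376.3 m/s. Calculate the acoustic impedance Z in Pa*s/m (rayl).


Given values:
  rho = 1.13 kg/m^3
  c = 1376.3 m/s
Formula: Z = rho * c
Z = 1.13 * 1376.3
Z = 1555.22

1555.22 rayl


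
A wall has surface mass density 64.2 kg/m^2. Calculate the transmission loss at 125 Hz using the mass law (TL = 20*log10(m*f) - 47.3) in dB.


Given values:
  m = 64.2 kg/m^2, f = 125 Hz
Formula: TL = 20 * log10(m * f) - 47.3
Compute m * f = 64.2 * 125 = 8025.0
Compute log10(8025.0) = 3.904445
Compute 20 * 3.904445 = 78.0889
TL = 78.0889 - 47.3 = 30.79

30.79 dB


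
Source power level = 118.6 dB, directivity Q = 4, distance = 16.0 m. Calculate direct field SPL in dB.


Given values:
  Lw = 118.6 dB, Q = 4, r = 16.0 m
Formula: SPL = Lw + 10 * log10(Q / (4 * pi * r^2))
Compute 4 * pi * r^2 = 4 * pi * 16.0^2 = 3216.9909
Compute Q / denom = 4 / 3216.9909 = 0.0012434
Compute 10 * log10(0.0012434) = -29.0539
SPL = 118.6 + (-29.0539) = 89.55

89.55 dB


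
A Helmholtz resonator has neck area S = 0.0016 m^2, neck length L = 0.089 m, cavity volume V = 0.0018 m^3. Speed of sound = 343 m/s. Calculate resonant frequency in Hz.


Given values:
  S = 0.0016 m^2, L = 0.089 m, V = 0.0018 m^3, c = 343 m/s
Formula: f = (c / (2*pi)) * sqrt(S / (V * L))
Compute V * L = 0.0018 * 0.089 = 0.0001602
Compute S / (V * L) = 0.0016 / 0.0001602 = 9.9875
Compute sqrt(9.9875) = 3.160301
Compute c / (2*pi) = 343 / 6.283185 = 54.590148
f = 54.590148 * 3.160301 = 172.52

172.52 Hz


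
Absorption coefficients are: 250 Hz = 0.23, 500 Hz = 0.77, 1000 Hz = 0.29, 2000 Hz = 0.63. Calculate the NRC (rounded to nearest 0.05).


Given values:
  a_250 = 0.23, a_500 = 0.77
  a_1000 = 0.29, a_2000 = 0.63
Formula: NRC = (a250 + a500 + a1000 + a2000) / 4
Sum = 0.23 + 0.77 + 0.29 + 0.63 = 1.92
NRC = 1.92 / 4 = 0.48
Rounded to nearest 0.05: 0.5

0.5


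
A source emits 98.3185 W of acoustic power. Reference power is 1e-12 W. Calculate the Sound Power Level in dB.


Given values:
  W = 98.3185 W
  W_ref = 1e-12 W
Formula: SWL = 10 * log10(W / W_ref)
Compute ratio: W / W_ref = 98318500000000
Compute log10: log10(98318500000000) = 13.992635
Multiply: SWL = 10 * 13.992635 = 139.93

139.93 dB


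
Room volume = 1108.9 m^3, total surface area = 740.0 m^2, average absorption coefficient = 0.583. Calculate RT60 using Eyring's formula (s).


Given values:
  V = 1108.9 m^3, S = 740.0 m^2, alpha = 0.583
Formula: RT60 = 0.161 * V / (-S * ln(1 - alpha))
Compute ln(1 - 0.583) = ln(0.417) = -0.874669
Denominator: -740.0 * -0.874669 = 647.2551
Numerator: 0.161 * 1108.9 = 178.5329
RT60 = 178.5329 / 647.2551 = 0.276

0.276 s


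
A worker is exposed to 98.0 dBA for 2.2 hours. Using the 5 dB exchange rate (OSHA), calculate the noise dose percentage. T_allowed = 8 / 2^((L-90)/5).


Given values:
  L = 98.0 dBA, T = 2.2 hours
Formula: T_allowed = 8 / 2^((L - 90) / 5)
Compute exponent: (98.0 - 90) / 5 = 1.6
Compute 2^(1.6) = 3.031433
T_allowed = 8 / 3.031433 = 2.639016 hours
Dose = (T / T_allowed) * 100
Dose = (2.2 / 2.639016) * 100 = 83.36

83.36 %


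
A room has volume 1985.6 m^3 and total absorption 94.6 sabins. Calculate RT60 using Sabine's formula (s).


Given values:
  V = 1985.6 m^3
  A = 94.6 sabins
Formula: RT60 = 0.161 * V / A
Numerator: 0.161 * 1985.6 = 319.6816
RT60 = 319.6816 / 94.6 = 3.379

3.379 s


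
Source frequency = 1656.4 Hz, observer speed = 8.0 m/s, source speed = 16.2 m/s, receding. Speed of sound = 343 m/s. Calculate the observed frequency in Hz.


Given values:
  f_s = 1656.4 Hz, v_o = 8.0 m/s, v_s = 16.2 m/s
  Direction: receding
Formula: f_o = f_s * (c - v_o) / (c + v_s)
Numerator: c - v_o = 343 - 8.0 = 335.0
Denominator: c + v_s = 343 + 16.2 = 359.2
f_o = 1656.4 * 335.0 / 359.2 = 1544.81

1544.81 Hz
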